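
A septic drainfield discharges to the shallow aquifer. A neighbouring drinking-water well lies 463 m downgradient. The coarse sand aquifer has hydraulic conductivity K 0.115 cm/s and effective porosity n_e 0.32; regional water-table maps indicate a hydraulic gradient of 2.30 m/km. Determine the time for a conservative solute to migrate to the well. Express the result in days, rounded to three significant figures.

K = 0.115 cm/s × 864 = 99.36 m/d
Darcy flux q = K·i = 99.36 × 0.0023 = 0.2285 m/d
Seepage velocity v = q / n = 0.2285 / 0.32 = 0.7142 m/d
t = L / v = 463 / 0.7142 = 648.3 d

648 days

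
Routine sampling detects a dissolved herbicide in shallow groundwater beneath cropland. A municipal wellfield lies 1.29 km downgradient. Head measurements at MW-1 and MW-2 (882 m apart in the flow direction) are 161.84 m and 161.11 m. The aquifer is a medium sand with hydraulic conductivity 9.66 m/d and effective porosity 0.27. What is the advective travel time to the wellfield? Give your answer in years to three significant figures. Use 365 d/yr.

119 years

Hydraulic gradient i = (161.84 − 161.11) / 882 = 0.73 / 882 = 8.277e-4
q = Ki = 9.66 × 8.277e-4 = 0.007995 m/d
v = Ki/n = 9.66·8.277e-4/0.27 = 0.02961 m/d
L = 1.29 km = 1290 m
t = L / v = 1290 / 0.02961 = 43560 d
   = 43560 / 365 = 119 yr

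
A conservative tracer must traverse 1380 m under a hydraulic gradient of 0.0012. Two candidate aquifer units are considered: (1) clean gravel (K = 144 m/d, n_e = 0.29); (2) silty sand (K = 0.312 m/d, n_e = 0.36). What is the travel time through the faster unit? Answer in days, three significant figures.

2320 days

Unit 1 (clean gravel): v = 144×0.0012/0.29 = 0.5959 m/d, t = 1380/0.5959 = 2316 d
Unit 2 (silty sand): v = 0.312×0.0012/0.36 = 0.001040 m/d, t = 1380/0.001040 = 1.327e6 d
Faster unit: t = 2320 d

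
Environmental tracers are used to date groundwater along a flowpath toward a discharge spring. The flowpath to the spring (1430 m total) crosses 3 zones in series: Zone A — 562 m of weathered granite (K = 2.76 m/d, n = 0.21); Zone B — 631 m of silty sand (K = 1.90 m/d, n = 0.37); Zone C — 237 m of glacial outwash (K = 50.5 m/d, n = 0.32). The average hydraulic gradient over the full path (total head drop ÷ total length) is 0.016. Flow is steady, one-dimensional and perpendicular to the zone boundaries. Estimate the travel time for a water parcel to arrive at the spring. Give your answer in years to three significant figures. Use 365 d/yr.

Steady 1-D flow in series ⇒ the Darcy flux q is identical in every zone and the zone head losses add (resistances L/K in series).
Σ(L/K) = 562/2.76 + 631/1.90 + 237/50.5 = 203.6 + 332.1 + 4.693 = 540.4 d
K_eq = L_total / Σ(L/K) = 1430 / 540.4 = 2.646 m/d
q = K_eq · i = 2.646 × 0.016 = 0.04234 m/d (same in every zone)
Zone A: v = q/n = 0.04234/0.21 = 0.2016 m/d → t_A = 562/0.2016 = 2788 d
Zone B: v = q/n = 0.04234/0.37 = 0.1144 m/d → t_B = 631/0.1144 = 5515 d
Zone C: v = q/n = 0.04234/0.32 = 0.1323 m/d → t_C = 237/0.1323 = 1791 d
Total t = 2788 + 5515 + 1791 = 10090 d
   = 10090 / 365 = 27.7 yr

27.7 years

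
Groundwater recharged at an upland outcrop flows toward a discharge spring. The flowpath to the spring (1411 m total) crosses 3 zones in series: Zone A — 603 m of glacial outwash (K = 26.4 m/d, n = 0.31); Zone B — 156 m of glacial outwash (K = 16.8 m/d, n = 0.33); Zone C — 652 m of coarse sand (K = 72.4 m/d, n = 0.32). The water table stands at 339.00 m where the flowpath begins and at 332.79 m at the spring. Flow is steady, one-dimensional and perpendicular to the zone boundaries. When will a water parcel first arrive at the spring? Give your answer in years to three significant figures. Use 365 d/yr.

8.11 years

Total head drop ΔH = 339.00 − 332.79 = 6.21 m
Steady 1-D flow in series ⇒ the Darcy flux q is identical in every zone and the zone head losses add (resistances L/K in series).
Σ(L/K) = 603/26.4 + 156/16.8 + 652/72.4 = 22.84 + 9.286 + 9.006 = 41.13 d
q = ΔH / Σ(L/K) = 6.21 / 41.13 = 0.1510 m/d (same in every zone)
Zone A: v = q/n = 0.1510/0.31 = 0.4870 m/d → t_A = 603/0.4870 = 1238 d
Zone B: v = q/n = 0.1510/0.33 = 0.4575 m/d → t_B = 156/0.4575 = 341.0 d
Zone C: v = q/n = 0.1510/0.32 = 0.4718 m/d → t_C = 652/0.4718 = 1382 d
Total t = 1238 + 341.0 + 1382 = 2961 d
   = 2961 / 365 = 8.11 yr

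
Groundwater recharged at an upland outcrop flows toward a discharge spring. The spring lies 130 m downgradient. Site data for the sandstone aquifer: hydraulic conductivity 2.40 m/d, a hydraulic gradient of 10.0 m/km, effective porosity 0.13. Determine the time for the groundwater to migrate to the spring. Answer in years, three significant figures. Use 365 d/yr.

Specific discharge q = 2.40 × 0.010 = 0.02400 m/d
v_s = q/n_e = 0.02400/0.13 = 0.1846 m/d
t = L / v = 130 / 0.1846 = 704.2 d
   = 704.2 / 365 = 1.93 yr

1.93 years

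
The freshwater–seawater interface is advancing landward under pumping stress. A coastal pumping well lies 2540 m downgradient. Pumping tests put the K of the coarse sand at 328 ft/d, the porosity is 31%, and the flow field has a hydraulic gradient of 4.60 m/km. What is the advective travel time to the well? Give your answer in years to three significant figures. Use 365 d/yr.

4.69 years

K = 328 ft/d × 0.3048 = 99.97 m/d
Specific discharge q = 99.97 × 0.0046 = 0.4599 m/d
Seepage velocity v = q / n = 0.4599 / 0.31 = 1.483 m/d
t = L / v = 2540 / 1.483 = 1712 d
   = 1712 / 365 = 4.69 yr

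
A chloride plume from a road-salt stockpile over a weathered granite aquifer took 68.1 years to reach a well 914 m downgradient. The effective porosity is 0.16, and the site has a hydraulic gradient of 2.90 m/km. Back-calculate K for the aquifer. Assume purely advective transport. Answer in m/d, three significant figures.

2.03 m/d

t = 68.1 years = 24860 d
v = L / t = 914 / 24860 = 0.03677 m/d
K = v · n / i = 0.03677 × 0.16 / 0.0029 = 2.03 m/d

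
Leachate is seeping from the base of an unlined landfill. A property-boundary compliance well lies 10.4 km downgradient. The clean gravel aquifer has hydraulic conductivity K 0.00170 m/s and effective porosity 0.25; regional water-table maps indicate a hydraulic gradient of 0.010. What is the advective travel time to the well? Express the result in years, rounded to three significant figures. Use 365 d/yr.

4.85 years

K = 0.00170 m/s × 86400 s/d = 146.9 m/d
Darcy flux q = K·i = 146.9 × 0.010 = 1.469 m/d
v_s = q/n_e = 1.469/0.25 = 5.875 m/d
L = 10.4 km = 10400 m
t = L / v = 10400 / 5.875 = 1770 d
   = 1770 / 365 = 4.85 yr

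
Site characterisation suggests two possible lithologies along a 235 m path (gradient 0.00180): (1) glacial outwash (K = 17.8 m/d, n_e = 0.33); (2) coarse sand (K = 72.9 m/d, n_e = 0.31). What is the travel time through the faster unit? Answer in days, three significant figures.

555 days

Unit 1 (glacial outwash): v = 17.8×0.0018/0.33 = 0.09709 m/d, t = 235/0.09709 = 2420 d
Unit 2 (coarse sand): v = 72.9×0.0018/0.31 = 0.4233 m/d, t = 235/0.4233 = 555.2 d
Faster unit: t = 555 d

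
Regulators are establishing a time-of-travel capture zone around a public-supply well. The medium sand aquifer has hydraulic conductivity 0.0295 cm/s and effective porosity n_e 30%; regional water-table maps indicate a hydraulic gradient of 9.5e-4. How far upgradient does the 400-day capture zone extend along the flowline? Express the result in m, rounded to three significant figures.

K = 0.0295 cm/s × 864 = 25.49 m/d
q = Ki = 25.49 × 9.5e-4 = 0.02421 m/d
v_s = q/n_e = 0.02421/0.30 = 0.08071 m/d
L = v × T = 0.08071 × 400 = 32.28 m

32.3 m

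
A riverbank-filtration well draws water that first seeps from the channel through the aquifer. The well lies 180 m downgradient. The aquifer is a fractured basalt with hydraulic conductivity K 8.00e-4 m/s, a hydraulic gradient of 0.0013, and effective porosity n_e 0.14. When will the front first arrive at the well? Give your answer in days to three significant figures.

280 days

K = 8.00e-4 m/s × 86400 s/d = 69.12 m/d
q = Ki = 69.12 × 0.0013 = 0.08986 m/d
v = Ki/n = 69.12·0.0013/0.14 = 0.6418 m/d
t = L / v = 180 / 0.6418 = 280.4 d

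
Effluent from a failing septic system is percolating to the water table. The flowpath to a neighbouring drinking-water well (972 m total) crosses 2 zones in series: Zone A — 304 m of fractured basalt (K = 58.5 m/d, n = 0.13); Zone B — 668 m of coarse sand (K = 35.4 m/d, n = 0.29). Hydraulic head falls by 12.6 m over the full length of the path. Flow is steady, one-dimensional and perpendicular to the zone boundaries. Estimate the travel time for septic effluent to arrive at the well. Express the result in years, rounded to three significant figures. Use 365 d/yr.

Steady 1-D flow in series ⇒ the Darcy flux q is identical in every zone and the zone head losses add (resistances L/K in series).
Σ(L/K) = 304/58.5 + 668/35.4 = 5.197 + 18.87 = 24.07 d
q = ΔH / Σ(L/K) = 12.6 / 24.07 = 0.5235 m/d (same in every zone)
Zone A: v = q/n = 0.5235/0.13 = 4.027 m/d → t_A = 304/4.027 = 75.49 d
Zone B: v = q/n = 0.5235/0.29 = 1.805 m/d → t_B = 668/1.805 = 370.0 d
Total t = 75.49 + 370.0 = 445.5 d
   = 445.5 / 365 = 1.22 yr

1.22 years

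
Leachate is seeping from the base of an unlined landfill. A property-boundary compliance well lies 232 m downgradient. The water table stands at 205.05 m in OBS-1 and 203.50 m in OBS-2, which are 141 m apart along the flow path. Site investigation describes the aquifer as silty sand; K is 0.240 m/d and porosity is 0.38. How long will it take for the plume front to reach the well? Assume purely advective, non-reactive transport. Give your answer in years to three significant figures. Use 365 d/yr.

91.5 years

Hydraulic gradient i = (205.05 − 203.50) / 141 = 1.55 / 141 = 0.01099
Darcy flux q = K·i = 0.240 × 0.01099 = 0.002638 m/d
Seepage velocity v = q / n = 0.002638 / 0.38 = 0.006943 m/d
t = L / v = 232 / 0.006943 = 33420 d
   = 33420 / 365 = 91.5 yr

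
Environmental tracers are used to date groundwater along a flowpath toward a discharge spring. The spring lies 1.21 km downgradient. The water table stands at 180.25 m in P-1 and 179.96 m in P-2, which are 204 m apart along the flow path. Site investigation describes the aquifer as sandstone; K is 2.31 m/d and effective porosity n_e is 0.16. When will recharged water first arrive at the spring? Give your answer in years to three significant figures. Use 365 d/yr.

Hydraulic gradient i = (180.25 − 179.96) / 204 = 0.29 / 204 = 0.001422
Darcy flux q = K·i = 2.31 × 0.001422 = 0.003284 m/d
v_s = q/n_e = 0.003284/0.16 = 0.02052 m/d
L = 1.21 km = 1210 m
t = L / v = 1210 / 0.02052 = 58960 d
   = 58960 / 365 = 162 yr

162 years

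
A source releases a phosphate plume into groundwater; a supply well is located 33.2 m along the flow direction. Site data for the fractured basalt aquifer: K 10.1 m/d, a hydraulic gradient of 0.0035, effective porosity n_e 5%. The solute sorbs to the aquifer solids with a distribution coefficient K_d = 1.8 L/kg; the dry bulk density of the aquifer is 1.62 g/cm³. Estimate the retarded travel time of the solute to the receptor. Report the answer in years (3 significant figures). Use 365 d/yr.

Specific discharge q = 10.1 × 0.0035 = 0.03535 m/d
Seepage velocity v = q / n = 0.03535 / 0.05 = 0.7070 m/d
Retardation R = 1 + ρ_b·K_d/n = 1 + 1.62×1.8/0.05 = 59.32
Contaminant velocity v_c = v/R = 0.7070/59.32 = 0.01192 m/d
t = L/v_c = 33.2/0.01192 = 2786 d
   = 2786/365 = 7.63 yr

7.63 years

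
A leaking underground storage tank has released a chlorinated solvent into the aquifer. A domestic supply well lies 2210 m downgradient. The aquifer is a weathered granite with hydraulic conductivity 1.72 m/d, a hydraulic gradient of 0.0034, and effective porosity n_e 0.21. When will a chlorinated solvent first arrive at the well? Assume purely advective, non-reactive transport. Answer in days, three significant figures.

79400 days

Specific discharge q = 1.72 × 0.0034 = 0.005848 m/d
v_s = q/n_e = 0.005848/0.21 = 0.02785 m/d
t = L / v = 2210 / 0.02785 = 79360 d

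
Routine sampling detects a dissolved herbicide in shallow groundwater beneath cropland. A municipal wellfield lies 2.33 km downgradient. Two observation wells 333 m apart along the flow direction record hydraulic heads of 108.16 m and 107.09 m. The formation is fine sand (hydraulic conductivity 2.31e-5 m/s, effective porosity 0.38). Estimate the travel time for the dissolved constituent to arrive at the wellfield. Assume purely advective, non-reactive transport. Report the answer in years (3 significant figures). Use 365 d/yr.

378 years

Hydraulic gradient i = (108.16 − 107.09) / 333 = 1.07 / 333 = 0.003213
K = 2.31e-5 m/s × 86400 s/d = 1.996 m/d
q = Ki = 1.996 × 0.003213 = 0.006413 m/d
Average linear velocity = 0.006413 / 0.38 = 0.01688 m/d
L = 2.33 km = 2330 m
t = L / v = 2330 / 0.01688 = 138100 d
   = 138100 / 365 = 378 yr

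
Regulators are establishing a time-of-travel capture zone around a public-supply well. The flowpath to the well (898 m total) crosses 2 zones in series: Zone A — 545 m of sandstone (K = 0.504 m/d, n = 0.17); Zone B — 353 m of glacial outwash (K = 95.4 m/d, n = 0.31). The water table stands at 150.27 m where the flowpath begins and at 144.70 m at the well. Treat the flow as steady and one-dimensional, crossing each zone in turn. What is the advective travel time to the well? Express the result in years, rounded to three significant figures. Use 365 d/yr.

Total head drop ΔH = 150.27 − 144.70 = 5.57 m
Steady 1-D flow in series ⇒ the Darcy flux q is identical in every zone and the zone head losses add (resistances L/K in series).
Σ(L/K) = 545/0.504 + 353/95.4 = 1081 + 3.700 = 1085 d
q = ΔH / Σ(L/K) = 5.57 / 1085 = 0.005133 m/d (same in every zone)
Zone A: v = q/n = 0.005133/0.17 = 0.03020 m/d → t_A = 545/0.03020 = 18050 d
Zone B: v = q/n = 0.005133/0.31 = 0.01656 m/d → t_B = 353/0.01656 = 21320 d
Total t = 18050 + 21320 = 39370 d
   = 39370 / 365 = 108 yr

108 years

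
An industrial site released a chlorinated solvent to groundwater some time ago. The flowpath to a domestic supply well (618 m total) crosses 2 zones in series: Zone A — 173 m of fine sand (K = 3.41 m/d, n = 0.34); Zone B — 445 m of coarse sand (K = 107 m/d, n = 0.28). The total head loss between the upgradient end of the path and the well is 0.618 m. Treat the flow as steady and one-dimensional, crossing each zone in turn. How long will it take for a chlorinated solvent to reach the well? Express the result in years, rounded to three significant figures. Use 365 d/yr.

Steady 1-D flow in series ⇒ the Darcy flux q is identical in every zone and the zone head losses add (resistances L/K in series).
Σ(L/K) = 173/3.41 + 445/107 = 50.73 + 4.159 = 54.89 d
q = ΔH / Σ(L/K) = 0.618 / 54.89 = 0.01126 m/d (same in every zone)
Zone A: v = q/n = 0.01126/0.34 = 0.03311 m/d → t_A = 173/0.03311 = 5225 d
Zone B: v = q/n = 0.01126/0.28 = 0.04021 m/d → t_B = 445/0.04021 = 11070 d
Total t = 5225 + 11070 = 16290 d
   = 16290 / 365 = 44.6 yr

44.6 years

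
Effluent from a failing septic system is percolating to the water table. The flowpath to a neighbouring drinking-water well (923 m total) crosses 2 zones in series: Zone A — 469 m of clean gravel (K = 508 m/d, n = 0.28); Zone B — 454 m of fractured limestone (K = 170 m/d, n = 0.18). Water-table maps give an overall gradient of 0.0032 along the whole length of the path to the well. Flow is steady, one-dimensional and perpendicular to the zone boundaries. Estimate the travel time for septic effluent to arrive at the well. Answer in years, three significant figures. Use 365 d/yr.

0.710 years

Steady 1-D flow in series ⇒ the Darcy flux q is identical in every zone and the zone head losses add (resistances L/K in series).
Σ(L/K) = 469/508 + 454/170 = 0.9232 + 2.671 = 3.594 d
K_eq = L_total / Σ(L/K) = 923 / 3.594 = 256.8 m/d
q = K_eq · i = 256.8 × 0.0032 = 0.8219 m/d (same in every zone)
Zone A: v = q/n = 0.8219/0.28 = 2.935 m/d → t_A = 469/2.935 = 159.8 d
Zone B: v = q/n = 0.8219/0.18 = 4.566 m/d → t_B = 454/4.566 = 99.43 d
Total t = 159.8 + 99.43 = 259.2 d
   = 259.2 / 365 = 0.710 yr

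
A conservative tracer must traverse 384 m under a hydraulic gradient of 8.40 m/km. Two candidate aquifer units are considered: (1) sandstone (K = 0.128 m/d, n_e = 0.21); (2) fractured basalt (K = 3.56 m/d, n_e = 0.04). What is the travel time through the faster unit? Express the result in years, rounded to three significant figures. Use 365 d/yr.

Unit 1 (sandstone): v = 0.128×0.0084/0.21 = 0.005120 m/d, t = 384/0.005120 = 75000 d
Unit 2 (fractured basalt): v = 3.56×0.0084/0.04 = 0.7476 m/d, t = 384/0.7476 = 513.6 d
Faster: 513.6 d / 365 = 1.41 yr

1.41 years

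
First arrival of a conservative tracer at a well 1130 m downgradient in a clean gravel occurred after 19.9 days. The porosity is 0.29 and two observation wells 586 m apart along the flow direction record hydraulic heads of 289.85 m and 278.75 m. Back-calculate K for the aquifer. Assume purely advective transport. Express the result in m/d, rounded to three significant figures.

Hydraulic gradient i = (289.85 − 278.75) / 586 = 11.10 / 586 = 0.01894
v = L / t = 1130 / 19.9 = 56.78 m/d
K = v · n / i = 56.78 × 0.29 / 0.01894 = 869 m/d

869 m/d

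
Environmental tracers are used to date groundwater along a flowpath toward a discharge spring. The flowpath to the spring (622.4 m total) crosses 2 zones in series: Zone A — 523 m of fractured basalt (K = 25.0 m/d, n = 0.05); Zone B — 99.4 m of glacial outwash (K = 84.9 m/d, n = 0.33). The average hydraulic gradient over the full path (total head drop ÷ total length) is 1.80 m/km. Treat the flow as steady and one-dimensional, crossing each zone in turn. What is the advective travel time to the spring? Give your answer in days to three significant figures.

Steady 1-D flow in series ⇒ the Darcy flux q is identical in every zone and the zone head losses add (resistances L/K in series).
Σ(L/K) = 523/25.0 + 99.4/84.9 = 20.92 + 1.171 = 22.09 d
K_eq = L_total / Σ(L/K) = 622.4 / 22.09 = 28.17 m/d
q = K_eq · i = 28.17 × 0.0018 = 0.05071 m/d (same in every zone)
Zone A: v = q/n = 0.05071/0.05 = 1.014 m/d → t_A = 523/1.014 = 515.6 d
Zone B: v = q/n = 0.05071/0.33 = 0.1537 m/d → t_B = 99.4/0.1537 = 646.8 d
Total t = 515.6 + 646.8 = 1162 d

1160 days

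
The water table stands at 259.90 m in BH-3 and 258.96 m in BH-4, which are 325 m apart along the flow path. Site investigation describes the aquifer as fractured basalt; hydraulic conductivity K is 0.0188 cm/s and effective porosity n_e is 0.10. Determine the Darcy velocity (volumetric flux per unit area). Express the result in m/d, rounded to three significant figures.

0.0470 m/d

Hydraulic gradient i = (259.90 − 258.96) / 325 = 0.94 / 325 = 0.002892
K = 0.0188 cm/s × 864 = 16.24 m/d
Specific discharge q = 16.24 × 0.002892 = 0.04698 m/d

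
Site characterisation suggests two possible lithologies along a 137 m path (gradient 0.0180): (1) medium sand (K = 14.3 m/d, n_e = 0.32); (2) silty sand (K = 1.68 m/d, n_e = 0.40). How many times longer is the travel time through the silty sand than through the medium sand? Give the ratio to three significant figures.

Unit 1 (medium sand): v = 14.3×0.018/0.32 = 0.8044 m/d, t = 137/0.8044 = 170.3 d
Unit 2 (silty sand): v = 1.68×0.018/0.40 = 0.07560 m/d, t = 137/0.07560 = 1812 d
t(silty sand) / t(medium sand) = 1812/170.3 = 10.6

10.6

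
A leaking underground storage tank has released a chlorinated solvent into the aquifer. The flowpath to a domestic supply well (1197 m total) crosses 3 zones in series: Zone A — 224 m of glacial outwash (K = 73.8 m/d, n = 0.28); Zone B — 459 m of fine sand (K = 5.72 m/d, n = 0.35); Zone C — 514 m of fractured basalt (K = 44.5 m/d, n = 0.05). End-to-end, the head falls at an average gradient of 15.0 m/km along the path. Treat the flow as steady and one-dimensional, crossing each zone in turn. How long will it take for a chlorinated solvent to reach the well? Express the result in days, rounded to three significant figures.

1320 days

Continuity: the same q passes through each zone, so ΔH = q·Σ(L_j/K_j) — the zones act as resistances in series.
Σ(L/K) = 224/73.8 + 459/5.72 + 514/44.5 = 3.035 + 80.24 + 11.55 = 94.83 d
K_eq = L_total / Σ(L/K) = 1197 / 94.83 = 12.62 m/d
q = K_eq · i = 12.62 × 0.015 = 0.1893 m/d (same in every zone)
Zone A: v = q/n = 0.1893/0.28 = 0.6762 m/d → t_A = 224/0.6762 = 331.3 d
Zone B: v = q/n = 0.1893/0.35 = 0.5410 m/d → t_B = 459/0.5410 = 848.5 d
Zone C: v = q/n = 0.1893/0.05 = 3.787 m/d → t_C = 514/3.787 = 135.7 d
Total t = 331.3 + 848.5 + 135.7 = 1315 d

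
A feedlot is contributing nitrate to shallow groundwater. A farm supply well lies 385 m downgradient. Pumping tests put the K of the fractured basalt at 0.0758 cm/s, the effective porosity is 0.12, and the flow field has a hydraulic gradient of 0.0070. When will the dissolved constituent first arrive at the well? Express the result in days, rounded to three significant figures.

K = 0.0758 cm/s × 864 = 65.49 m/d
Darcy flux q = K·i = 65.49 × 0.0070 = 0.4584 m/d
v = Ki/n = 65.49·0.0070/0.12 = 3.820 m/d
t = L / v = 385 / 3.820 = 100.8 d

101 days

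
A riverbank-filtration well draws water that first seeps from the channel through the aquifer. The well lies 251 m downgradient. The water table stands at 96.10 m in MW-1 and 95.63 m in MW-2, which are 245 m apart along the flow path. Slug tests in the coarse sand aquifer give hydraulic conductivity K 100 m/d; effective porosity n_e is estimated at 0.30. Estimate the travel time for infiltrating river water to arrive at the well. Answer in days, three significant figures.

393 days

Hydraulic gradient i = (96.10 − 95.63) / 245 = 0.47 / 245 = 0.001918
Specific discharge q = 100 × 0.001918 = 0.1918 m/d
v = Ki/n = 100·0.001918/0.30 = 0.6395 m/d
t = L / v = 251 / 0.6395 = 392.5 d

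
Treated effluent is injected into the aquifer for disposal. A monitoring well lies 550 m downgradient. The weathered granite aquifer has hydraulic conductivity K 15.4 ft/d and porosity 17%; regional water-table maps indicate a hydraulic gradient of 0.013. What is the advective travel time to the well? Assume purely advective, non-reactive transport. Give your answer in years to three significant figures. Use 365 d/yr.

4.20 years

K = 15.4 ft/d × 0.3048 = 4.694 m/d
Darcy flux q = K·i = 4.694 × 0.013 = 0.06102 m/d
v = Ki/n = 4.694·0.013/0.17 = 0.3589 m/d
t = L / v = 550 / 0.3589 = 1532 d
   = 1532 / 365 = 4.20 yr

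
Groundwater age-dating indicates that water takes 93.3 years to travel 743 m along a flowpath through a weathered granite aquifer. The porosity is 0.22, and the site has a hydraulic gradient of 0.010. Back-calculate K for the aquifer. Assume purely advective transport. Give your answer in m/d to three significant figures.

0.480 m/d

t = 93.3 years = 34050 d
v = L / t = 743 / 34050 = 0.02182 m/d
K = v · n / i = 0.02182 × 0.22 / 0.010 = 0.480 m/d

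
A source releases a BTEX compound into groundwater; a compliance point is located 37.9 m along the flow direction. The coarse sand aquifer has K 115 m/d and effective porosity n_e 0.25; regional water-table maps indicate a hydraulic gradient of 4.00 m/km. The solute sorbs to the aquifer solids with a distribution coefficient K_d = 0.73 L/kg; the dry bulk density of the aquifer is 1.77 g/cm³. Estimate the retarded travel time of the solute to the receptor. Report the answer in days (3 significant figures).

Darcy flux q = K·i = 115 × 0.0040 = 0.4600 m/d
Average linear velocity = 0.4600 / 0.25 = 1.840 m/d
Retardation R = 1 + ρ_b·K_d/n = 1 + 1.77×0.73/0.25 = 6.168
Contaminant velocity v_c = v/R = 1.840/6.168 = 0.2983 m/d
t = L/v_c = 37.9/0.2983 = 127.1 d

127 days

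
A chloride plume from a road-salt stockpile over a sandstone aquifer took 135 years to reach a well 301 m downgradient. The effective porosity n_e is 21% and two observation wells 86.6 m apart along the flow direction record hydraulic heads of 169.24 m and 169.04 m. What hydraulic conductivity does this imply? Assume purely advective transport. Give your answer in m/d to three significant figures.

0.555 m/d

Hydraulic gradient i = (169.24 − 169.04) / 86.6 = 0.20 / 86.6 = 0.002309
t = 135 years = 49280 d
v = L / t = 301 / 49280 = 0.006109 m/d
K = v · n / i = 0.006109 × 0.21 / 0.002309 = 0.555 m/d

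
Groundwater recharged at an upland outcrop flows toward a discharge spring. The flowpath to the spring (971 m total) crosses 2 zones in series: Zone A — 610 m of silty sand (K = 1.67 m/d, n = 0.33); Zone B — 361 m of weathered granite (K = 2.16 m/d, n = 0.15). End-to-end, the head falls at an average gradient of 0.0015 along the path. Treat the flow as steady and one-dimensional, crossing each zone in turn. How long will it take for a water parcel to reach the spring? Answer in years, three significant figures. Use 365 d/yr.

Continuity: the same q passes through each zone, so ΔH = q·Σ(L_j/K_j) — the zones act as resistances in series.
Σ(L/K) = 610/1.67 + 361/2.16 = 365.3 + 167.1 = 532.4 d
K_eq = L_total / Σ(L/K) = 971 / 532.4 = 1.824 m/d
q = K_eq · i = 1.824 × 0.0015 = 0.002736 m/d (same in every zone)
Zone A: v = q/n = 0.002736/0.33 = 0.008290 m/d → t_A = 610/0.008290 = 73580 d
Zone B: v = q/n = 0.002736/0.15 = 0.01824 m/d → t_B = 361/0.01824 = 19790 d
Total t = 73580 + 19790 = 93380 d
   = 93380 / 365 = 256 yr

256 years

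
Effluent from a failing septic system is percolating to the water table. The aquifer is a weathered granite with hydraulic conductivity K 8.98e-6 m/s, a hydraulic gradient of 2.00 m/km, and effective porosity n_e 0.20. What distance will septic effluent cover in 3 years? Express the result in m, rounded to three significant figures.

K = 8.98e-6 m/s × 86400 s/d = 0.7759 m/d
Specific discharge q = 0.7759 × 0.0020 = 0.001552 m/d
Seepage velocity v = q / n = 0.001552 / 0.20 = 0.007759 m/d
T = 3 yr × 365 = 1095 d
L = v × T = 0.007759 × 1095 = 8.496 m

8.50 m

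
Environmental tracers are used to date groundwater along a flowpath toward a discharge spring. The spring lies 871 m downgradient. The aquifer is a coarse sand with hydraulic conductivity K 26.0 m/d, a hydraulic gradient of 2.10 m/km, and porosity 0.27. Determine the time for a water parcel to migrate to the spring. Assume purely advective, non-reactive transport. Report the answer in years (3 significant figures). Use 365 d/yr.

Darcy flux q = K·i = 26.0 × 0.0021 = 0.05460 m/d
v_s = q/n_e = 0.05460/0.27 = 0.2022 m/d
t = L / v = 871 / 0.2022 = 4307 d
   = 4307 / 365 = 11.8 yr

11.8 years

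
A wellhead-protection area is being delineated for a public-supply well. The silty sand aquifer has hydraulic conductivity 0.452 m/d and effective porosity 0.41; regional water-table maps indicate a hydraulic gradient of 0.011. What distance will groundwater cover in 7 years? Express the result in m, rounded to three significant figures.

Specific discharge q = 0.452 × 0.011 = 0.004972 m/d
v_s = q/n_e = 0.004972/0.41 = 0.01213 m/d
T = 7 yr × 365 = 2555 d
L = v × T = 0.01213 × 2555 = 30.98 m

31.0 m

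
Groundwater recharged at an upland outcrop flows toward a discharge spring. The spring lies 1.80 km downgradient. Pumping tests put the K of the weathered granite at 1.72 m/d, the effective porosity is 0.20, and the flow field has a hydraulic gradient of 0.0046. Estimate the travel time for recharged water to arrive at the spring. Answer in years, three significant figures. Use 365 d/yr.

125 years

Darcy flux q = K·i = 1.72 × 0.0046 = 0.007912 m/d
Average linear velocity = 0.007912 / 0.20 = 0.03956 m/d
L = 1.80 km = 1800 m
t = L / v = 1800 / 0.03956 = 45500 d
   = 45500 / 365 = 125 yr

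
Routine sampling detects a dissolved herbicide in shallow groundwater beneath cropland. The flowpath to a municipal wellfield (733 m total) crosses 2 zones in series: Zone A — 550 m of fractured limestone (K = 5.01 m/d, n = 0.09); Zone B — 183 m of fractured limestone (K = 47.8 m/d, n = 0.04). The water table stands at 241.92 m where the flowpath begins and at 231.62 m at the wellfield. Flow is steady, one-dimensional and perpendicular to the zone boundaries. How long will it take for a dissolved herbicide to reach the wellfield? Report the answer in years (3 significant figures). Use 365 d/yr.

1.72 years

Total head drop ΔH = 241.92 − 231.62 = 10.30 m
Continuity: the same q passes through each zone, so ΔH = q·Σ(L_j/K_j) — the zones act as resistances in series.
Σ(L/K) = 550/5.01 + 183/47.8 = 109.8 + 3.828 = 113.6 d
q = ΔH / Σ(L/K) = 10.30 / 113.6 = 0.09066 m/d (same in every zone)
Zone A: v = q/n = 0.09066/0.09 = 1.007 m/d → t_A = 550/1.007 = 546.0 d
Zone B: v = q/n = 0.09066/0.04 = 2.267 m/d → t_B = 183/2.267 = 80.74 d
Total t = 546.0 + 80.74 = 626.7 d
   = 626.7 / 365 = 1.72 yr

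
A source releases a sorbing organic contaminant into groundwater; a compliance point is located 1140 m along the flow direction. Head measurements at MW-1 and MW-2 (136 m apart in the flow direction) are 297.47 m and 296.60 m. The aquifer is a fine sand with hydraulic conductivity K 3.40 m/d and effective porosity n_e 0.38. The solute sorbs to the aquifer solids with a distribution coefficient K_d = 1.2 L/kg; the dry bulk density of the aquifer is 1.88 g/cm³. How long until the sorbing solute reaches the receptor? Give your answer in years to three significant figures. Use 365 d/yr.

379 years

Hydraulic gradient i = (297.47 − 296.60) / 136 = 0.87 / 136 = 0.006397
q = Ki = 3.40 × 0.006397 = 0.02175 m/d
v = Ki/n = 3.40·0.006397/0.38 = 0.05724 m/d
Retardation R = 1 + ρ_b·K_d/n = 1 + 1.88×1.2/0.38 = 6.937
Contaminant velocity v_c = v/R = 0.05724/6.937 = 0.008251 m/d
t = L/v_c = 1140/0.008251 = 138200 d
   = 138200/365 = 379 yr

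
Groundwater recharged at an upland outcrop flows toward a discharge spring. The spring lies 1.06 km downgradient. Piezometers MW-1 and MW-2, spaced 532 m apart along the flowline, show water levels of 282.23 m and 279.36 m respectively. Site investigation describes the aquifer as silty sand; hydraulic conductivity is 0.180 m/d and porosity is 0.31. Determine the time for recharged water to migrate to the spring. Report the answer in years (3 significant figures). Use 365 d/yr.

Hydraulic gradient i = (282.23 − 279.36) / 532 = 2.87 / 532 = 0.005395
Specific discharge q = 0.180 × 0.005395 = 9.711e-4 m/d
v = Ki/n = 0.180·0.005395/0.31 = 0.003132 m/d
L = 1.06 km = 1060 m
t = L / v = 1060 / 0.003132 = 338400 d
   = 338400 / 365 = 927 yr

927 years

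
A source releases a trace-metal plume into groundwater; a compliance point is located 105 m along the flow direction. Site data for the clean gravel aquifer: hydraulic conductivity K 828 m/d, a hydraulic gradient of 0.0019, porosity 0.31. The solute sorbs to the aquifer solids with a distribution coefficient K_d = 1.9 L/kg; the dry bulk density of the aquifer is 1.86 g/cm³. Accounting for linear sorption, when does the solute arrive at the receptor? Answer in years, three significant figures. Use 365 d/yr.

Specific discharge q = 828 × 0.0019 = 1.573 m/d
Seepage velocity v = q / n = 1.573 / 0.31 = 5.075 m/d
Retardation R = 1 + ρ_b·K_d/n = 1 + 1.86×1.9/0.31 = 12.40
Contaminant velocity v_c = v/R = 5.075/12.40 = 0.4093 m/d
t = L/v_c = 105/0.4093 = 256.6 d
   = 256.6/365 = 0.703 yr

0.703 years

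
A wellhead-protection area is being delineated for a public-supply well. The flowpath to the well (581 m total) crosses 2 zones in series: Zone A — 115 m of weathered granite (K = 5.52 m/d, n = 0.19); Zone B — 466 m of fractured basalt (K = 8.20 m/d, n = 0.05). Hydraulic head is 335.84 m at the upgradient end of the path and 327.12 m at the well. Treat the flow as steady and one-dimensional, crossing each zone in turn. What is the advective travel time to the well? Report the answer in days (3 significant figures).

Total head drop ΔH = 335.84 − 327.12 = 8.72 m
Continuity: the same q passes through each zone, so ΔH = q·Σ(L_j/K_j) — the zones act as resistances in series.
Σ(L/K) = 115/5.52 + 466/8.20 = 20.83 + 56.83 = 77.66 d
q = ΔH / Σ(L/K) = 8.72 / 77.66 = 0.1123 m/d (same in every zone)
Zone A: v = q/n = 0.1123/0.19 = 0.5910 m/d → t_A = 115/0.5910 = 194.6 d
Zone B: v = q/n = 0.1123/0.05 = 2.246 m/d → t_B = 466/2.246 = 207.5 d
Total t = 194.6 + 207.5 = 402.1 d

402 days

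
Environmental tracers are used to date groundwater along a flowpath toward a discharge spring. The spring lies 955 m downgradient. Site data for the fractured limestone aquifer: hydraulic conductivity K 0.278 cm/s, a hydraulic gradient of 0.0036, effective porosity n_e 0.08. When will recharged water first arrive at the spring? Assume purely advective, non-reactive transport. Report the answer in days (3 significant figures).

K = 0.278 cm/s × 864 = 240.2 m/d
Darcy flux q = K·i = 240.2 × 0.0036 = 0.8647 m/d
Seepage velocity v = q / n = 0.8647 / 0.08 = 10.81 m/d
t = L / v = 955 / 10.81 = 88.36 d

88.4 days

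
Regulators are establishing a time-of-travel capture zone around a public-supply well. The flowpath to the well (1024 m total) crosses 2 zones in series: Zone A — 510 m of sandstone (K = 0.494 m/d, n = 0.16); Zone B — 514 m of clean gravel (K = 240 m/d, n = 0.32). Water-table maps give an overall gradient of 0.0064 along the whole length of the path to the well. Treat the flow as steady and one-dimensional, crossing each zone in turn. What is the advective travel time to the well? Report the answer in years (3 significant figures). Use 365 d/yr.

106 years

Steady 1-D flow in series ⇒ the Darcy flux q is identical in every zone and the zone head losses add (resistances L/K in series).
Σ(L/K) = 510/0.494 + 514/240 = 1032 + 2.142 = 1035 d
K_eq = L_total / Σ(L/K) = 1024 / 1035 = 0.9898 m/d
q = K_eq · i = 0.9898 × 0.0064 = 0.006335 m/d (same in every zone)
Zone A: v = q/n = 0.006335/0.16 = 0.03959 m/d → t_A = 510/0.03959 = 12880 d
Zone B: v = q/n = 0.006335/0.32 = 0.01980 m/d → t_B = 514/0.01980 = 25960 d
Total t = 12880 + 25960 = 38850 d
   = 38850 / 365 = 106 yr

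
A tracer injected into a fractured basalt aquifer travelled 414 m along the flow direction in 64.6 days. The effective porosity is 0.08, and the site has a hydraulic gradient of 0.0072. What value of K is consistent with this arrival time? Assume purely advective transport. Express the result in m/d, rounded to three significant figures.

71.2 m/d

v = L / t = 414 / 64.6 = 6.409 m/d
K = v · n / i = 6.409 × 0.08 / 0.0072 = 71.2 m/d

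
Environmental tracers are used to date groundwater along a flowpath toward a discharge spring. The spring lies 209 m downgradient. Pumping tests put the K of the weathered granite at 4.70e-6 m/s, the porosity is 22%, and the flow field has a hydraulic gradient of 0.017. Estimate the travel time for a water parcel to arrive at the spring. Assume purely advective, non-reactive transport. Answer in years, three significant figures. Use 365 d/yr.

K = 4.70e-6 m/s × 86400 s/d = 0.4061 m/d
q = Ki = 0.4061 × 0.017 = 0.006903 m/d
v_s = q/n_e = 0.006903/0.22 = 0.03138 m/d
t = L / v = 209 / 0.03138 = 6661 d
   = 6661 / 365 = 18.2 yr

18.2 years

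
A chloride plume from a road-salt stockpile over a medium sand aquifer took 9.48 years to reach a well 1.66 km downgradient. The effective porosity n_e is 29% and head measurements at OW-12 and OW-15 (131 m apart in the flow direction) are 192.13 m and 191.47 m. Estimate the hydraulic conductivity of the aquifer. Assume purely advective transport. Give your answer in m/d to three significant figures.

27.6 m/d

Hydraulic gradient i = (192.13 − 191.47) / 131 = 0.66 / 131 = 0.005038
t = 9.48 years = 3460 d
L = 1.66 km = 1660 m
v = L / t = 1660 / 3460 = 0.4797 m/d
K = v · n / i = 0.4797 × 0.29 / 0.005038 = 27.6 m/d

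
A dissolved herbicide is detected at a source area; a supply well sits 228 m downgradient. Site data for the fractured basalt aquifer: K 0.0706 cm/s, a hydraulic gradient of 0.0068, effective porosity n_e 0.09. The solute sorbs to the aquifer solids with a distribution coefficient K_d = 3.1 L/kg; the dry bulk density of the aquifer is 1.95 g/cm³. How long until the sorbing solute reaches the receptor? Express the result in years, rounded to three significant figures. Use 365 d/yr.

9.24 years

K = 0.0706 cm/s × 864 = 61.00 m/d
Specific discharge q = 61.00 × 0.0068 = 0.4148 m/d
Seepage velocity v = q / n = 0.4148 / 0.09 = 4.609 m/d
Retardation R = 1 + ρ_b·K_d/n = 1 + 1.95×3.1/0.09 = 68.17
Contaminant velocity v_c = v/R = 4.609/68.17 = 0.06761 m/d
t = L/v_c = 228/0.06761 = 3372 d
   = 3372/365 = 9.24 yr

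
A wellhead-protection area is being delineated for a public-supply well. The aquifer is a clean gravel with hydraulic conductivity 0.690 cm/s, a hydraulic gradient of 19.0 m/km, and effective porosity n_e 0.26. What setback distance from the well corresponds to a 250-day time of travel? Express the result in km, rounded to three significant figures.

K = 0.690 cm/s × 864 = 596.2 m/d
Specific discharge q = 596.2 × 0.019 = 11.33 m/d
v = Ki/n = 596.2·0.019/0.26 = 43.57 m/d
L = v × T = 43.57 × 250 = 10890 m
   = 10.9 km

10.9 km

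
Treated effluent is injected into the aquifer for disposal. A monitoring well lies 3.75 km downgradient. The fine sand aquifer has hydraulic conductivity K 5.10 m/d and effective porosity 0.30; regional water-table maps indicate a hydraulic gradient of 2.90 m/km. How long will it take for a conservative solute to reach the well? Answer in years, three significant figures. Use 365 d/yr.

Darcy flux q = K·i = 5.10 × 0.0029 = 0.01479 m/d
Average linear velocity = 0.01479 / 0.30 = 0.04930 m/d
L = 3.75 km = 3750 m
t = L / v = 3750 / 0.04930 = 76060 d
   = 76060 / 365 = 208 yr

208 years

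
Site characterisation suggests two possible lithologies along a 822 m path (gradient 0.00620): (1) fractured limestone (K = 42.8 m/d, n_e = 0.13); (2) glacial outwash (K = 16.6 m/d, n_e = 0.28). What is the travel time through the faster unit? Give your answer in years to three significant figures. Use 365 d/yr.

Unit 1 (fractured limestone): v = 42.8×0.0062/0.13 = 2.041 m/d, t = 822/2.041 = 402.7 d
Unit 2 (glacial outwash): v = 16.6×0.0062/0.28 = 0.3676 m/d, t = 822/0.3676 = 2236 d
Faster: 402.7 d / 365 = 1.10 yr

1.10 years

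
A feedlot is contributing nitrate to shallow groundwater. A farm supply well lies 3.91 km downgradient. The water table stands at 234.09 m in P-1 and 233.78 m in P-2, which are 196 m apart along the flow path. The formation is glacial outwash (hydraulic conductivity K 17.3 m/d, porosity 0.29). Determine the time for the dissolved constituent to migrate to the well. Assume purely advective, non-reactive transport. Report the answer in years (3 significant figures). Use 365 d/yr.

114 years

Hydraulic gradient i = (234.09 − 233.78) / 196 = 0.31 / 196 = 0.001582
Specific discharge q = 17.3 × 0.001582 = 0.02736 m/d
Average linear velocity = 0.02736 / 0.29 = 0.09435 m/d
L = 3.91 km = 3910 m
t = L / v = 3910 / 0.09435 = 41440 d
   = 41440 / 365 = 114 yr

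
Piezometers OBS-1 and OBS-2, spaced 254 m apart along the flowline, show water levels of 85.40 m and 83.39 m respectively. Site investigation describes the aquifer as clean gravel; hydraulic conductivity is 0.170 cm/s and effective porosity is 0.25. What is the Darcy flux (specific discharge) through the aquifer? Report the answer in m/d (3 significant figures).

Hydraulic gradient i = (85.40 − 83.39) / 254 = 2.01 / 254 = 0.007913
K = 0.170 cm/s × 864 = 146.9 m/d
Darcy flux q = K·i = 146.9 × 0.007913 = 1.162 m/d

1.16 m/d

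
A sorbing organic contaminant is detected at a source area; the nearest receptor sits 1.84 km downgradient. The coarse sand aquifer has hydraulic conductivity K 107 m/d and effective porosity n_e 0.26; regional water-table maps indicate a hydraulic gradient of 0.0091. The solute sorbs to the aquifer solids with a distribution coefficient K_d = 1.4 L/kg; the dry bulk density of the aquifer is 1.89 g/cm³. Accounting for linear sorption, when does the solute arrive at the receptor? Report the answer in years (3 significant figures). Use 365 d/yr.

15.0 years

q = Ki = 107 × 0.0091 = 0.9737 m/d
v = Ki/n = 107·0.0091/0.26 = 3.745 m/d
Retardation R = 1 + ρ_b·K_d/n = 1 + 1.89×1.4/0.26 = 11.18
Contaminant velocity v_c = v/R = 3.745/11.18 = 0.3351 m/d
L = 1.84 km = 1840 m
t = L/v_c = 1840/0.3351 = 5491 d
   = 5491/365 = 15.0 yr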